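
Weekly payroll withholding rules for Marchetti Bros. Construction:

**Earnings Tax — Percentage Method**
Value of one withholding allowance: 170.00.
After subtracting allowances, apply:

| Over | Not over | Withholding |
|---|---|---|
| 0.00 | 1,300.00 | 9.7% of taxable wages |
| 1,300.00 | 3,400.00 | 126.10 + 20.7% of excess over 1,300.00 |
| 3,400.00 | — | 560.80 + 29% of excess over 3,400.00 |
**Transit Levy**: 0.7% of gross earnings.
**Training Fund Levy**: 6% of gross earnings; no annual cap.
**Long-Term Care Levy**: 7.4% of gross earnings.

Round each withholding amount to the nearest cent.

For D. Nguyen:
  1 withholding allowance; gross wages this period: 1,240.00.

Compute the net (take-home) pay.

Earnings Tax: taxable = 1,240.00 − 1×170.00 = 1,070.00
  9.7% × 1,070.00 = 103.79
Transit Levy: 0.7% × 1,240.00 = 8.68
Training Fund Levy: 6% × 1,240.00 = 74.40
Long-Term Care Levy: 7.4% × 1,240.00 = 91.76
Total withheld: 103.79 + 8.68 + 74.40 + 91.76 = 278.63
Net pay: 1,240.00 − 278.63 = 961.37

961.37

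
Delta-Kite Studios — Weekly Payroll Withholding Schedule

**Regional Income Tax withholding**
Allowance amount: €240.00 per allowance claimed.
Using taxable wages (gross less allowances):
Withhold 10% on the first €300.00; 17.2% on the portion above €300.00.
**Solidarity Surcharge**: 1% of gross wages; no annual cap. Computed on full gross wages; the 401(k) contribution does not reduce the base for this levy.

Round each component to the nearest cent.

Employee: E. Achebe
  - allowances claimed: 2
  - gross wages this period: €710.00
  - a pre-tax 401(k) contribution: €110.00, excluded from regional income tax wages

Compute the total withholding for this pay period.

Regional Income Tax: taxable = €710.00 − €110.00 − 2×€240.00 = €120.00
  10% × €120.00 = €12.00
Solidarity Surcharge: 1% × €710.00 = €7.10
Total: €12.00 + €7.10 = €19.10

€19.10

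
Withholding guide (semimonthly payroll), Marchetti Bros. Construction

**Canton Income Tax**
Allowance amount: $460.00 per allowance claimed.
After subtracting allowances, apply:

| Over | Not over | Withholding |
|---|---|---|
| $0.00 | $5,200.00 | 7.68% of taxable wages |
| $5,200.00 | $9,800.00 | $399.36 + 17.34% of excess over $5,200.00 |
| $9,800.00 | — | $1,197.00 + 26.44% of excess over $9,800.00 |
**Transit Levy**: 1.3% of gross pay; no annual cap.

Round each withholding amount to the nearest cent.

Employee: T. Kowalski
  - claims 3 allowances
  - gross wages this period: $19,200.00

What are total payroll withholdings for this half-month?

Canton Income Tax: taxable = $19,200.00 − 3×$460.00 = $17,820.00
  $1,197.00 + 26.44% × ($17,820.00 − $9,800.00) = $1,197.00 + 26.44% × $8,020.00 = $3,317.49
Transit Levy: 1.3% × $19,200.00 = $249.60
Total: $3,317.49 + $249.60 = $3,567.09

$3,567.09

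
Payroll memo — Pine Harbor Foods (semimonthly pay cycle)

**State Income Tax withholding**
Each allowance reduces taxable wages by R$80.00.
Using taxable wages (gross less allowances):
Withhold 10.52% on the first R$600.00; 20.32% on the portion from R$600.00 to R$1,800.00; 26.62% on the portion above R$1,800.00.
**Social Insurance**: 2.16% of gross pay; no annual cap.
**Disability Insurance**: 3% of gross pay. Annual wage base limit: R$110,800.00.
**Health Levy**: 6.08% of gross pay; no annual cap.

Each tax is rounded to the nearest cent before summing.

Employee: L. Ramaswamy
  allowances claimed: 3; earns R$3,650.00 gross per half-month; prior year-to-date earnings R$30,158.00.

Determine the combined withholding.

State Income Tax: taxable = R$3,650.00 − 3×R$80.00 = R$3,410.00
  R$306.96 + 26.62% × (R$3,410.00 − R$1,800.00) = R$306.96 + 26.62% × R$1,610.00 = R$735.54
Social Insurance: 2.16% × R$3,650.00 = R$78.84
Disability Insurance: 3% × R$3,650.00 = R$109.50
Health Levy: 6.08% × R$3,650.00 = R$221.92
Total: R$735.54 + R$78.84 + R$109.50 + R$221.92 = R$1,145.80

R$1,145.80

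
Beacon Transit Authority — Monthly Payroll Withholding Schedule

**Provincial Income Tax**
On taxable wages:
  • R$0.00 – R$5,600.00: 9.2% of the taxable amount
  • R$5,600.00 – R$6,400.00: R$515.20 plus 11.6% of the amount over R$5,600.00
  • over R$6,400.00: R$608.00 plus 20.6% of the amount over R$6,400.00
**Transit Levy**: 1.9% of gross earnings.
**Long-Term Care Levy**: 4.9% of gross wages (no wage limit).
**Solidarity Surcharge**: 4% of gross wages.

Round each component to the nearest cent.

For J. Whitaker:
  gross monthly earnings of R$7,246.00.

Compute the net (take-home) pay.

R$5,681.16

Provincial Income Tax: taxable = R$7,246.00
  R$608.00 + 20.6% × (R$7,246.00 − R$6,400.00) = R$608.00 + 20.6% × R$846.00 = R$782.28
Transit Levy: 1.9% × R$7,246.00 = R$137.67
Long-Term Care Levy: 4.9% × R$7,246.00 = R$355.05
Solidarity Surcharge: 4% × R$7,246.00 = R$289.84
Total withheld: R$782.28 + R$137.67 + R$355.05 + R$289.84 = R$1,564.84
Net pay: R$7,246.00 − R$1,564.84 = R$5,681.16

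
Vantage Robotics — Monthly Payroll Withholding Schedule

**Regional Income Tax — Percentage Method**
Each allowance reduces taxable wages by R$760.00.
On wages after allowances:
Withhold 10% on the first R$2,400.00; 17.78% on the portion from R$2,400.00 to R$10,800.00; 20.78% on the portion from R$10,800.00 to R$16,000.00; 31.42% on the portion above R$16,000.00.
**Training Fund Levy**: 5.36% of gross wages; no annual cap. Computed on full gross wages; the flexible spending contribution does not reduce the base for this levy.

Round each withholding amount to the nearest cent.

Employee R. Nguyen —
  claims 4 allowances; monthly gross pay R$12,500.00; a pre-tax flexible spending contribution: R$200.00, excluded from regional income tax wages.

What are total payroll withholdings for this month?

R$2,129.71

Regional Income Tax: taxable = R$12,500.00 − R$200.00 − 4×R$760.00 = R$9,260.00
  R$240.00 + 17.78% × (R$9,260.00 − R$2,400.00) = R$240.00 + 17.78% × R$6,860.00 = R$1,459.71
Training Fund Levy: 5.36% × R$12,500.00 = R$670.00
Total: R$1,459.71 + R$670.00 = R$2,129.71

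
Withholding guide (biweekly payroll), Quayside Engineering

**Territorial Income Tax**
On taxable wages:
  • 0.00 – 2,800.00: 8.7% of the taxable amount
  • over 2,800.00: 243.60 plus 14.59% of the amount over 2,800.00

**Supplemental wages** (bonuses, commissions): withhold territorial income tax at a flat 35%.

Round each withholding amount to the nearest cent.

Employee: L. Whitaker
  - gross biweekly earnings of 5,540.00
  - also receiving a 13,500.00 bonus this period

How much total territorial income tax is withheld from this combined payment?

Territorial Income Tax: taxable = 5,540.00
  243.60 + 14.59% × (5,540.00 − 2,800.00) = 243.60 + 14.59% × 2,740.00 = 643.37
Supplemental (35% flat on bonus): 35% × 13,500.00 = 4,725.00
Total territorial income tax: 643.37 + 4,725.00 = 5,368.37

5,368.37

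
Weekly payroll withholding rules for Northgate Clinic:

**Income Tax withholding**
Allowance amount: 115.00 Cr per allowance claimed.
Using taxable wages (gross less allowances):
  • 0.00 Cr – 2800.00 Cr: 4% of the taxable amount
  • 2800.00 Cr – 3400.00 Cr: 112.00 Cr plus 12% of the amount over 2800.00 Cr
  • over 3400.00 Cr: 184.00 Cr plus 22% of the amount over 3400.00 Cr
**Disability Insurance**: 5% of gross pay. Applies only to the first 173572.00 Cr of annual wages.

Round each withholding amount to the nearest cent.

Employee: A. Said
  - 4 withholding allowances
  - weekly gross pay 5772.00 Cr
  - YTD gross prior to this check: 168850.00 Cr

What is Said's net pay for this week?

Income Tax: taxable = 5772.00 Cr − 4×115.00 Cr = 5312.00 Cr
  184.00 Cr + 22% × (5312.00 Cr − 3400.00 Cr) = 184.00 Cr + 22% × 1912.00 Cr = 604.64 Cr
Disability Insurance: cap 173572.00 Cr − YTD 168850.00 Cr = 4722.00 Cr subject; 5% × 4722.00 Cr = 236.10 Cr
Total withheld: 604.64 Cr + 236.10 Cr = 840.74 Cr
Net pay: 5772.00 Cr − 840.74 Cr = 4931.26 Cr

4931.26 Cr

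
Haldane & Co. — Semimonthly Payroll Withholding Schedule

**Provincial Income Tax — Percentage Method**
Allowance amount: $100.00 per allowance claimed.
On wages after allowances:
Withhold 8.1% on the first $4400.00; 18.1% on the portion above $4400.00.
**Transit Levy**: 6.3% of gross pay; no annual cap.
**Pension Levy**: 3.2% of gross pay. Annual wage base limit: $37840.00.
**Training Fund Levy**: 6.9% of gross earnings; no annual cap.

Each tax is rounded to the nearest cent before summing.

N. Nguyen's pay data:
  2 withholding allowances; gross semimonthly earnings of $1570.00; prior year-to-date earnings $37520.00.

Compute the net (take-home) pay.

Provincial Income Tax: taxable = $1570.00 − 2×$100.00 = $1370.00
  8.1% × $1370.00 = $110.97
Transit Levy: 6.3% × $1570.00 = $98.91
Pension Levy: cap $37840.00 − YTD $37520.00 = $320.00 subject; 3.2% × $320.00 = $10.24
Training Fund Levy: 6.9% × $1570.00 = $108.33
Total withheld: $110.97 + $98.91 + $10.24 + $108.33 = $328.45
Net pay: $1570.00 − $328.45 = $1241.55

$1241.55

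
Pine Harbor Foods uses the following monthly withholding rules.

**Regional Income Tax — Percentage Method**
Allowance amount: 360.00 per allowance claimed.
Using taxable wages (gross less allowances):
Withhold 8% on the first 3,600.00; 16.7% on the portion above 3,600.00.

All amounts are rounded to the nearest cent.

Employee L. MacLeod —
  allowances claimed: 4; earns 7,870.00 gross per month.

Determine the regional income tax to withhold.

Regional Income Tax: taxable = 7,870.00 − 4×360.00 = 6,430.00
  288.00 + 16.7% × (6,430.00 − 3,600.00) = 288.00 + 16.7% × 2,830.00 = 760.61

760.61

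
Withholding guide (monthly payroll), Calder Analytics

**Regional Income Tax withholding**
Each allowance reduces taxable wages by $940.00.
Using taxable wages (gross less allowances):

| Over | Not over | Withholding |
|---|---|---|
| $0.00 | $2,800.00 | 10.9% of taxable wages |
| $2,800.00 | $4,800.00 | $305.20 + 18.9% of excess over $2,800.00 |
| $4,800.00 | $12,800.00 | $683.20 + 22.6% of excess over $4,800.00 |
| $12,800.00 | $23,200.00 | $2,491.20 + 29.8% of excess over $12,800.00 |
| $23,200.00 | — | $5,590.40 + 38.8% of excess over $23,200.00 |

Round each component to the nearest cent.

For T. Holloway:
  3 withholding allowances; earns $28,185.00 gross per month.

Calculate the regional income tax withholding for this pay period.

$6,430.42

Regional Income Tax: taxable = $28,185.00 − 3×$940.00 = $25,365.00
  $5,590.40 + 38.8% × ($25,365.00 − $23,200.00) = $5,590.40 + 38.8% × $2,165.00 = $6,430.42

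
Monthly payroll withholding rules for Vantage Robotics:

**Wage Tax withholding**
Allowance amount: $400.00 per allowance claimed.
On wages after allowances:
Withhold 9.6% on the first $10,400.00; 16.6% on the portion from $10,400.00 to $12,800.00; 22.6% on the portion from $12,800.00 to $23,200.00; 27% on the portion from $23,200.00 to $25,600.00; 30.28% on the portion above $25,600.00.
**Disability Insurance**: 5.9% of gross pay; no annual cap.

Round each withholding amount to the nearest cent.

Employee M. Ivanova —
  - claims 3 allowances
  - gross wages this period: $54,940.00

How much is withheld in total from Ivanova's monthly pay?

Wage Tax: taxable = $54,940.00 − 3×$400.00 = $53,740.00
  $4,395.20 + 30.28% × ($53,740.00 − $25,600.00) = $4,395.20 + 30.28% × $28,140.00 = $12,915.99
Disability Insurance: 5.9% × $54,940.00 = $3,241.46
Total: $12,915.99 + $3,241.46 = $16,157.45

$16,157.45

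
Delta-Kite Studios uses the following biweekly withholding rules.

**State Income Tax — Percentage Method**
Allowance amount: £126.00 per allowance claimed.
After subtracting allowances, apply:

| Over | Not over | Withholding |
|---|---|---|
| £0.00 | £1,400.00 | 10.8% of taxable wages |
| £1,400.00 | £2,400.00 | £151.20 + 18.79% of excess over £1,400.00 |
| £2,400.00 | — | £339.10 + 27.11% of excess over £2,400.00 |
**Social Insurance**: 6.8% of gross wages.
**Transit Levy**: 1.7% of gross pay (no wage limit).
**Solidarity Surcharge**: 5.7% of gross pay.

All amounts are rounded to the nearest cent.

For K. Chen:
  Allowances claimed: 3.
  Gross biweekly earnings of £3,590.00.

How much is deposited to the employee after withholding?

State Income Tax: taxable = £3,590.00 − 3×£126.00 = £3,212.00
  £339.10 + 27.11% × (£3,212.00 − £2,400.00) = £339.10 + 27.11% × £812.00 = £559.23
Social Insurance: 6.8% × £3,590.00 = £244.12
Transit Levy: 1.7% × £3,590.00 = £61.03
Solidarity Surcharge: 5.7% × £3,590.00 = £204.63
Total withheld: £559.23 + £244.12 + £61.03 + £204.63 = £1,069.01
Net pay: £3,590.00 − £1,069.01 = £2,520.99

£2,520.99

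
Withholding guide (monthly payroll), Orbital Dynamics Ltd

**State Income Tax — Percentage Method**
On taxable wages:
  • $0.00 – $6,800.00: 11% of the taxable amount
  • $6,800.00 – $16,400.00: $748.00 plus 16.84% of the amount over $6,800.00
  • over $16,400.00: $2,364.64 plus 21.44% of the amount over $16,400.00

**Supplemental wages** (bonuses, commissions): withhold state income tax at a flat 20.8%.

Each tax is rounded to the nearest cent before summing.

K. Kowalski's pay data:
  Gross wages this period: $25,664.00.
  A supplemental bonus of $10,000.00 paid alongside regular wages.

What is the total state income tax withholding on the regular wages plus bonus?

State Income Tax: taxable = $25,664.00
  $2,364.64 + 21.44% × ($25,664.00 − $16,400.00) = $2,364.64 + 21.44% × $9,264.00 = $4,350.84
Supplemental (20.8% flat on bonus): 20.8% × $10,000.00 = $2,080.00
Total state income tax: $4,350.84 + $2,080.00 = $6,430.84

$6,430.84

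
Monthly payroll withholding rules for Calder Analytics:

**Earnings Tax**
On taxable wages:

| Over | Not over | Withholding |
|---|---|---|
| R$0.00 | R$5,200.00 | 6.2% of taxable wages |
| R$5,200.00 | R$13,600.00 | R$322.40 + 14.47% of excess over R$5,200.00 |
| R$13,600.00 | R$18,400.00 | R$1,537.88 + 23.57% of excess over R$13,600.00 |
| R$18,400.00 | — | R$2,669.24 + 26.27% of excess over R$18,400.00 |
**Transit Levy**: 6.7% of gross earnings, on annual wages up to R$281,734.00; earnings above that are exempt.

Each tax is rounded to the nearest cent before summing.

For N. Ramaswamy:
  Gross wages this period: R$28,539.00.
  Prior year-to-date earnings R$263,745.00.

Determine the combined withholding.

R$6,538.02

Earnings Tax: taxable = R$28,539.00
  R$2,669.24 + 26.27% × (R$28,539.00 − R$18,400.00) = R$2,669.24 + 26.27% × R$10,139.00 = R$5,332.76
Transit Levy: cap R$281,734.00 − YTD R$263,745.00 = R$17,989.00 subject; 6.7% × R$17,989.00 = R$1,205.26
Total: R$5,332.76 + R$1,205.26 = R$6,538.02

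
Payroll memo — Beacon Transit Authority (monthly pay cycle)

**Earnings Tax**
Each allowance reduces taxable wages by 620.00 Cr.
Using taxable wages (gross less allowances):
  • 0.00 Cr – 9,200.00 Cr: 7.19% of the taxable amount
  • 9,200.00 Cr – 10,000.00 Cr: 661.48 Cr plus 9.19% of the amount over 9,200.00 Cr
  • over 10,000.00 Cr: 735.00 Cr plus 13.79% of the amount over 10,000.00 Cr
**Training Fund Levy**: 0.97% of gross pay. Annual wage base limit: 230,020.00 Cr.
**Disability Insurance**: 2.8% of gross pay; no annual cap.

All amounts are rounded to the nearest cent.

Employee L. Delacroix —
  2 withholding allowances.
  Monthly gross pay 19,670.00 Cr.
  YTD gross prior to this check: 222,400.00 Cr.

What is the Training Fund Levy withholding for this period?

73.91 Cr

Training Fund Levy: cap 230,020.00 Cr − YTD 222,400.00 Cr = 7,620.00 Cr subject; 0.97% × 7,620.00 Cr = 73.91 Cr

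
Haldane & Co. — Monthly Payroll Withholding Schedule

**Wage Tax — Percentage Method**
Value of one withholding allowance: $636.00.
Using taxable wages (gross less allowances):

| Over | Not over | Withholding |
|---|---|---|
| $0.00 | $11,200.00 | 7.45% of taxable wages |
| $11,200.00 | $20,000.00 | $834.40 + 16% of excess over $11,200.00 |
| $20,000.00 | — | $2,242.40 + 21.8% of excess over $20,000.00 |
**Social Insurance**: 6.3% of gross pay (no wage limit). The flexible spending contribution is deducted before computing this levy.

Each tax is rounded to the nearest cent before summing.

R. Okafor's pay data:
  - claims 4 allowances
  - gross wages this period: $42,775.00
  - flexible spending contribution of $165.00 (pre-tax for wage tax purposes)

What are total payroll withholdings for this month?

Wage Tax: taxable = $42,775.00 − $165.00 − 4×$636.00 = $40,066.00
  $2,242.40 + 21.8% × ($40,066.00 − $20,000.00) = $2,242.40 + 21.8% × $20,066.00 = $6,616.79
Social Insurance: 6.3% × $42,610.00 = $2,684.43
Total: $6,616.79 + $2,684.43 = $9,301.22

$9,301.22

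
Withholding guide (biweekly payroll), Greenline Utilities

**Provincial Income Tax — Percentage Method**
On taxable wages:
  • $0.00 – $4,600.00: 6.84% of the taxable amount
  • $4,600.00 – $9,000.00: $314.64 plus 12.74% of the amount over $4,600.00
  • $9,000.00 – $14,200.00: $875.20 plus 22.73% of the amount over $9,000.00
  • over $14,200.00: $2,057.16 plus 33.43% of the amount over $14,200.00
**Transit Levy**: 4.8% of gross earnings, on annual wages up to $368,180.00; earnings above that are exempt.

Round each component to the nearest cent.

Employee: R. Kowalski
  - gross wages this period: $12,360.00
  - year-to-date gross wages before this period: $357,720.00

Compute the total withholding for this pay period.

Provincial Income Tax: taxable = $12,360.00
  $875.20 + 22.73% × ($12,360.00 − $9,000.00) = $875.20 + 22.73% × $3,360.00 = $1,638.93
Transit Levy: cap $368,180.00 − YTD $357,720.00 = $10,460.00 subject; 4.8% × $10,460.00 = $502.08
Total: $1,638.93 + $502.08 = $2,141.01

$2,141.01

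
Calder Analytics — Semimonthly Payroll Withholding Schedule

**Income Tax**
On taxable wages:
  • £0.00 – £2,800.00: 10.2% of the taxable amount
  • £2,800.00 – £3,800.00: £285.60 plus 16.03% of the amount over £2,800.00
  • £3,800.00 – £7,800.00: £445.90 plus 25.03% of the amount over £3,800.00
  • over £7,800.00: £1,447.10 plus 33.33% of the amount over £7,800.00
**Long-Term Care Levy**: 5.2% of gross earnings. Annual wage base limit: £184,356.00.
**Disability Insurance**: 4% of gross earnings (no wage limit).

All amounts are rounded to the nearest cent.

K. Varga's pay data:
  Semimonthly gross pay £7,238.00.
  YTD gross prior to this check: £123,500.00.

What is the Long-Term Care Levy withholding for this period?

£376.38

Long-Term Care Levy: 5.2% × £7,238.00 = £376.38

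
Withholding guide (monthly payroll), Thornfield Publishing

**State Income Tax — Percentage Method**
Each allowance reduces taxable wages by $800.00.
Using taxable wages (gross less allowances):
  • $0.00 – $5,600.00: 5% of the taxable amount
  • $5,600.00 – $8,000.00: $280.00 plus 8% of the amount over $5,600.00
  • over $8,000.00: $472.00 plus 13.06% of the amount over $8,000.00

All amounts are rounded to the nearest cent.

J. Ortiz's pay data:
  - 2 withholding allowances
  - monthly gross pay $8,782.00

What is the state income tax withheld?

State Income Tax: taxable = $8,782.00 − 2×$800.00 = $7,182.00
  $280.00 + 8% × ($7,182.00 − $5,600.00) = $280.00 + 8% × $1,582.00 = $406.56

$406.56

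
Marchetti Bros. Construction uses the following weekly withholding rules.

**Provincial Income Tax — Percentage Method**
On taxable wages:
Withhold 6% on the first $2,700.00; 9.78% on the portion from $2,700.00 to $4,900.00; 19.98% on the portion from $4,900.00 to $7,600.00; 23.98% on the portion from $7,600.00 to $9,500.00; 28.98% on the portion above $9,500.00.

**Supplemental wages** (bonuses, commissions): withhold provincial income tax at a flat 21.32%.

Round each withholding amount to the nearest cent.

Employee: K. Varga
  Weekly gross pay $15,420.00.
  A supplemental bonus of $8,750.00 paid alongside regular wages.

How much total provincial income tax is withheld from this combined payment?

Provincial Income Tax: taxable = $15,420.00
  $1,372.24 + 28.98% × ($15,420.00 − $9,500.00) = $1,372.24 + 28.98% × $5,920.00 = $3,087.86
Supplemental (21.32% flat on bonus): 21.32% × $8,750.00 = $1,865.50
Total provincial income tax: $3,087.86 + $1,865.50 = $4,953.36

$4,953.36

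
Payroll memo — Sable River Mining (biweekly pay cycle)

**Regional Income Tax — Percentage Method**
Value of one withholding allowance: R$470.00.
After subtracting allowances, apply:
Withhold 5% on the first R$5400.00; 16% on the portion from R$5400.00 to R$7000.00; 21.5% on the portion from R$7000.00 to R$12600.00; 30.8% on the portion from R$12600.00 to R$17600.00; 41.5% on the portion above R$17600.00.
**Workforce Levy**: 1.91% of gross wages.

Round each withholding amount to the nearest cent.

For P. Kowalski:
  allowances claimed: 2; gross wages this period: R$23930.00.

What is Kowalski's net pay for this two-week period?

Regional Income Tax: taxable = R$23930.00 − 2×R$470.00 = R$22990.00
  R$3270.00 + 41.5% × (R$22990.00 − R$17600.00) = R$3270.00 + 41.5% × R$5390.00 = R$5506.85
Workforce Levy: 1.91% × R$23930.00 = R$457.06
Total withheld: R$5506.85 + R$457.06 = R$5963.91
Net pay: R$23930.00 − R$5963.91 = R$17966.09

R$17966.09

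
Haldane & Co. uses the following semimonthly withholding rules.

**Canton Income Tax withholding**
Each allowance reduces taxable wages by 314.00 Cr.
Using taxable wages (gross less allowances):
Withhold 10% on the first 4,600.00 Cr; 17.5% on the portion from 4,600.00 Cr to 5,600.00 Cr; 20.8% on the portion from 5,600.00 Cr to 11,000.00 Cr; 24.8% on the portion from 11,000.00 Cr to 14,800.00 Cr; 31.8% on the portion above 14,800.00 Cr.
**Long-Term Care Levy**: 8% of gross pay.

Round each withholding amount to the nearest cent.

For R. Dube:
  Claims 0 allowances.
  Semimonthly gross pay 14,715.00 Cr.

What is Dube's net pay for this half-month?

10,858.28 Cr

Canton Income Tax: taxable = 14,715.00 Cr
  1,758.20 Cr + 24.8% × (14,715.00 Cr − 11,000.00 Cr) = 1,758.20 Cr + 24.8% × 3,715.00 Cr = 2,679.52 Cr
Long-Term Care Levy: 8% × 14,715.00 Cr = 1,177.20 Cr
Total withheld: 2,679.52 Cr + 1,177.20 Cr = 3,856.72 Cr
Net pay: 14,715.00 Cr − 3,856.72 Cr = 10,858.28 Cr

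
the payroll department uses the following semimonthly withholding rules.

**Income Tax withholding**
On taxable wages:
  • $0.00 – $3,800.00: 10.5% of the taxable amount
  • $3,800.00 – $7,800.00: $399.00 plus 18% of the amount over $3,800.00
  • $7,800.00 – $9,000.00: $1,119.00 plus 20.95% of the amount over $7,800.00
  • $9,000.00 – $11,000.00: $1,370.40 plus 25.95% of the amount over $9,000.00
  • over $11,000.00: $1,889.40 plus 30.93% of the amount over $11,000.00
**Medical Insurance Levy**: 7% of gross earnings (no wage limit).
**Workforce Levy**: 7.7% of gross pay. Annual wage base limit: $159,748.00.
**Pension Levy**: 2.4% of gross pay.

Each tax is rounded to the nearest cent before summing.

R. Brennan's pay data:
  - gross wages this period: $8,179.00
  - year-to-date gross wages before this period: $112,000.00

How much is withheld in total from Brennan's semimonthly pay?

Income Tax: taxable = $8,179.00
  $1,119.00 + 20.95% × ($8,179.00 − $7,800.00) = $1,119.00 + 20.95% × $379.00 = $1,198.40
Medical Insurance Levy: 7% × $8,179.00 = $572.53
Workforce Levy: 7.7% × $8,179.00 = $629.78
Pension Levy: 2.4% × $8,179.00 = $196.30
Total: $1,198.40 + $572.53 + $629.78 + $196.30 = $2,597.01

$2,597.01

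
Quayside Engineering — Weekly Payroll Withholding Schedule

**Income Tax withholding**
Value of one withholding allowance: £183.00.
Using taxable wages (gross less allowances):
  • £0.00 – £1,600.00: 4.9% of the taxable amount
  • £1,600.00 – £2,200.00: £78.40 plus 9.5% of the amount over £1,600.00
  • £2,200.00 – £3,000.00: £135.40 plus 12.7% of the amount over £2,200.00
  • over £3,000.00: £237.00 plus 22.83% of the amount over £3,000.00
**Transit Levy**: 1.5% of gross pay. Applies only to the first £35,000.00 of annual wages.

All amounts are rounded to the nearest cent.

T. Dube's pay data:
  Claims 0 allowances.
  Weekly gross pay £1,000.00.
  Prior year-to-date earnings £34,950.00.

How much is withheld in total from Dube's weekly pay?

Income Tax: taxable = £1,000.00
  4.9% × £1,000.00 = £49.00
Transit Levy: cap £35,000.00 − YTD £34,950.00 = £50.00 subject; 1.5% × £50.00 = £0.75
Total: £49.00 + £0.75 = £49.75

£49.75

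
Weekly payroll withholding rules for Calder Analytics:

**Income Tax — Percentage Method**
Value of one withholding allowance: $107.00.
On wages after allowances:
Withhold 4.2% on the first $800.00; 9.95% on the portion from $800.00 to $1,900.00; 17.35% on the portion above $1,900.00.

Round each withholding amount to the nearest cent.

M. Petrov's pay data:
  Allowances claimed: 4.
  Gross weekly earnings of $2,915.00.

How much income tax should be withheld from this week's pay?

$244.89

Income Tax: taxable = $2,915.00 − 4×$107.00 = $2,487.00
  $143.05 + 17.35% × ($2,487.00 − $1,900.00) = $143.05 + 17.35% × $587.00 = $244.89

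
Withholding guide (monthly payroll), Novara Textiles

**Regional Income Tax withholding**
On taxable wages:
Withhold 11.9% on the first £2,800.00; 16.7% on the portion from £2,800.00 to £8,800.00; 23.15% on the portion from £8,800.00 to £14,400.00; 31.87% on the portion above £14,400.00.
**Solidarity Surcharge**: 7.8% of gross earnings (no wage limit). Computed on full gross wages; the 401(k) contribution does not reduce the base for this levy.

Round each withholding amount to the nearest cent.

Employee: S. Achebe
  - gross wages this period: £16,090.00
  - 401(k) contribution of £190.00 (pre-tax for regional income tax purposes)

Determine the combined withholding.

£4,364.67

Regional Income Tax: taxable = £16,090.00 − £190.00 = £15,900.00
  £2,631.60 + 31.87% × (£15,900.00 − £14,400.00) = £2,631.60 + 31.87% × £1,500.00 = £3,109.65
Solidarity Surcharge: 7.8% × £16,090.00 = £1,255.02
Total: £3,109.65 + £1,255.02 = £4,364.67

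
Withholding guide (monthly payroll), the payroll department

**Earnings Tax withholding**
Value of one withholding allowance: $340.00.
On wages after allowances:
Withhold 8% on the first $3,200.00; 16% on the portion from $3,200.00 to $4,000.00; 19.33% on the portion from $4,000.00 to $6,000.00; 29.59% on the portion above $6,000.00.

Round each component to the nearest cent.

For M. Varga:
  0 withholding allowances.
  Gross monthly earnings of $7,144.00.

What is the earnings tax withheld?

$1,109.11

Earnings Tax: taxable = $7,144.00
  $770.60 + 29.59% × ($7,144.00 − $6,000.00) = $770.60 + 29.59% × $1,144.00 = $1,109.11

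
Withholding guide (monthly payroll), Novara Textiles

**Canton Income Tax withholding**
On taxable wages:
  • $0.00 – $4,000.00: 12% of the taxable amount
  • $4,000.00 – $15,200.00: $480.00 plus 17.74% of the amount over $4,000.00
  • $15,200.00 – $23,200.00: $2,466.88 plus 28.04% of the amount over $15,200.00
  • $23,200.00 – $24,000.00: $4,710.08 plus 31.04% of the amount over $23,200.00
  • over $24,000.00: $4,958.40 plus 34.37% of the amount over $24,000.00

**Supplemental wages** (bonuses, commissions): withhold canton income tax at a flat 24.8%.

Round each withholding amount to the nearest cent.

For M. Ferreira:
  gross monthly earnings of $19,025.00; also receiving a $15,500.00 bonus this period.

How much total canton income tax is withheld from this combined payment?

$7,383.41

Canton Income Tax: taxable = $19,025.00
  $2,466.88 + 28.04% × ($19,025.00 − $15,200.00) = $2,466.88 + 28.04% × $3,825.00 = $3,539.41
Supplemental (24.8% flat on bonus): 24.8% × $15,500.00 = $3,844.00
Total canton income tax: $3,539.41 + $3,844.00 = $7,383.41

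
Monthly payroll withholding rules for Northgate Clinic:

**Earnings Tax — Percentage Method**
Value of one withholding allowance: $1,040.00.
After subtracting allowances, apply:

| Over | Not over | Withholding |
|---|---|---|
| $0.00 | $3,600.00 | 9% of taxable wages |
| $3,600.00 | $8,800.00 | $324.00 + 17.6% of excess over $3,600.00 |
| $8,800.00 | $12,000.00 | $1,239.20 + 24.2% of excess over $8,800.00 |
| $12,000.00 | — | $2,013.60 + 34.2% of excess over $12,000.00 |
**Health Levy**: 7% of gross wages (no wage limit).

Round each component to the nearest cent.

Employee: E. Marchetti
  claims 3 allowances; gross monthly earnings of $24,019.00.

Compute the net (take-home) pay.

Earnings Tax: taxable = $24,019.00 − 3×$1,040.00 = $20,899.00
  $2,013.60 + 34.2% × ($20,899.00 − $12,000.00) = $2,013.60 + 34.2% × $8,899.00 = $5,057.06
Health Levy: 7% × $24,019.00 = $1,681.33
Total withheld: $5,057.06 + $1,681.33 = $6,738.39
Net pay: $24,019.00 − $6,738.39 = $17,280.61

$17,280.61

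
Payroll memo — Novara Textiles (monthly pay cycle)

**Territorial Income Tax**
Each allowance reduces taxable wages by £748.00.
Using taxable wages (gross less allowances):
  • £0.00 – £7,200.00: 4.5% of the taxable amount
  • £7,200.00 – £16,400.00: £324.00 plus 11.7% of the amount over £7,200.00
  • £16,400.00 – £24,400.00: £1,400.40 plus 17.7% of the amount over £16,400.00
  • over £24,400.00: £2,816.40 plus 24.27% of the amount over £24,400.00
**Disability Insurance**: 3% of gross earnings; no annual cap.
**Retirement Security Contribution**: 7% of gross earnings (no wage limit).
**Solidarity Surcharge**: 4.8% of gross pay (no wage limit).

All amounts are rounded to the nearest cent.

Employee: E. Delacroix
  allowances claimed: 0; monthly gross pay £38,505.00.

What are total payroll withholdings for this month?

£11,938.42

Territorial Income Tax: taxable = £38,505.00
  £2,816.40 + 24.27% × (£38,505.00 − £24,400.00) = £2,816.40 + 24.27% × £14,105.00 = £6,239.68
Disability Insurance: 3% × £38,505.00 = £1,155.15
Retirement Security Contribution: 7% × £38,505.00 = £2,695.35
Solidarity Surcharge: 4.8% × £38,505.00 = £1,848.24
Total: £6,239.68 + £1,155.15 + £2,695.35 + £1,848.24 = £11,938.42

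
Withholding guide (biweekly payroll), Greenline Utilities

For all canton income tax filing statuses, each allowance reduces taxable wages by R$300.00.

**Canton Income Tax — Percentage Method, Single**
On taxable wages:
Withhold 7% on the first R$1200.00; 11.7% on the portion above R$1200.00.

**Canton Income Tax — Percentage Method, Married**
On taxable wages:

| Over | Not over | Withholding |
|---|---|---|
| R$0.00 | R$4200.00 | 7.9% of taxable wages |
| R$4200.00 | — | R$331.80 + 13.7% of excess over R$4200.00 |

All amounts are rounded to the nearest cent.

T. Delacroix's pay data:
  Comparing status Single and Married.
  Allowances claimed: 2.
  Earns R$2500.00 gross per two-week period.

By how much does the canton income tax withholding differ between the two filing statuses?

R$15.80

Canton Income Tax (Single): taxable = R$2500.00 − 2×R$300.00 = R$1900.00
  R$84.00 + 11.7% × (R$1900.00 − R$1200.00) = R$84.00 + 11.7% × R$700.00 = R$165.90
Canton Income Tax (Married): taxable = R$2500.00 − 2×R$300.00 = R$1900.00
  7.9% × R$1900.00 = R$150.10
Difference: |R$165.90 − R$150.10| = R$15.80 (higher under Single)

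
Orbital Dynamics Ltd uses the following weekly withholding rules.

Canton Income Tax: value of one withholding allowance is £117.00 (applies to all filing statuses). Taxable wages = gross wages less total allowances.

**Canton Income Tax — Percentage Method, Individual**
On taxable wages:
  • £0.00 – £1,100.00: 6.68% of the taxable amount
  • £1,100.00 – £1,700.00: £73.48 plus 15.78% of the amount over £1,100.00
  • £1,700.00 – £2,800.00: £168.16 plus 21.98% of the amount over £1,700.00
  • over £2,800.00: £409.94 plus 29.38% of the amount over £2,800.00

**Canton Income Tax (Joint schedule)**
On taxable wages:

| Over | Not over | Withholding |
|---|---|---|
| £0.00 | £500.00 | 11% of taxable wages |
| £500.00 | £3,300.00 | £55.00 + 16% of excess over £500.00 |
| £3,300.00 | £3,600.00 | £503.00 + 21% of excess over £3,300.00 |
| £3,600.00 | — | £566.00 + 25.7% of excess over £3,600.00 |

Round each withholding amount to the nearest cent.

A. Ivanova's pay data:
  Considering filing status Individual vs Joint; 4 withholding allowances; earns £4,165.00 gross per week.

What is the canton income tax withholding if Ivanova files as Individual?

Canton Income Tax (Individual): taxable = £4,165.00 − 4×£117.00 = £3,697.00
  £409.94 + 29.38% × (£3,697.00 − £2,800.00) = £409.94 + 29.38% × £897.00 = £673.48

£673.48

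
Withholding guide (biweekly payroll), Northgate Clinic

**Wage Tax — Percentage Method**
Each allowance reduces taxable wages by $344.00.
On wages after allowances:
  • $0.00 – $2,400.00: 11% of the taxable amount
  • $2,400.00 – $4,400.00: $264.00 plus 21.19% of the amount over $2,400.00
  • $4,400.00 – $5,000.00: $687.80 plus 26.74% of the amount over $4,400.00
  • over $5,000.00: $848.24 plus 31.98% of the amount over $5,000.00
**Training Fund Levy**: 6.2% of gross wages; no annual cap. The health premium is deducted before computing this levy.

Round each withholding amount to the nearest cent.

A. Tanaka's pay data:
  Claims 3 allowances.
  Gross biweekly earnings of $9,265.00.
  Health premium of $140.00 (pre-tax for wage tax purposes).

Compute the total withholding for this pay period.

Wage Tax: taxable = $9,265.00 − $140.00 − 3×$344.00 = $8,093.00
  $848.24 + 31.98% × ($8,093.00 − $5,000.00) = $848.24 + 31.98% × $3,093.00 = $1,837.38
Training Fund Levy: 6.2% × $9,125.00 = $565.75
Total: $1,837.38 + $565.75 = $2,403.13

$2,403.13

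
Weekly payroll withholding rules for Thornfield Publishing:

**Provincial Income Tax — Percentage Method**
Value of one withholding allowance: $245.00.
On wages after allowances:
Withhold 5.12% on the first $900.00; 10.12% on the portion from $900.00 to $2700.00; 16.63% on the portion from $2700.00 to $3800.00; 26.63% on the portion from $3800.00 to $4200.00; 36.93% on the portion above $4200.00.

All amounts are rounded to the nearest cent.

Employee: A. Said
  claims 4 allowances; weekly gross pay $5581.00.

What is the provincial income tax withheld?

$665.78

Provincial Income Tax: taxable = $5581.00 − 4×$245.00 = $4601.00
  $517.69 + 36.93% × ($4601.00 − $4200.00) = $517.69 + 36.93% × $401.00 = $665.78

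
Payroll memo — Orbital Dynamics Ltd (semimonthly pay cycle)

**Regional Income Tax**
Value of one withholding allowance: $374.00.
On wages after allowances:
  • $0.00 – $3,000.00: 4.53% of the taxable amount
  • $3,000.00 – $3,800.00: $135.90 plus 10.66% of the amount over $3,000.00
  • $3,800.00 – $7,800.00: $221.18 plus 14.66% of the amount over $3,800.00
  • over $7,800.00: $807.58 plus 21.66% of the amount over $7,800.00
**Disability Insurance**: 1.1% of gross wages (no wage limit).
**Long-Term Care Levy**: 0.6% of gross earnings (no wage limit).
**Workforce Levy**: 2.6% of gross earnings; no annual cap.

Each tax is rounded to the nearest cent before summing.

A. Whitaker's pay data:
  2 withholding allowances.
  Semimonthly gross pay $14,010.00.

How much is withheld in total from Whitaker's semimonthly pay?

$2,593.08

Regional Income Tax: taxable = $14,010.00 − 2×$374.00 = $13,262.00
  $807.58 + 21.66% × ($13,262.00 − $7,800.00) = $807.58 + 21.66% × $5,462.00 = $1,990.65
Disability Insurance: 1.1% × $14,010.00 = $154.11
Long-Term Care Levy: 0.6% × $14,010.00 = $84.06
Workforce Levy: 2.6% × $14,010.00 = $364.26
Total: $1,990.65 + $154.11 + $84.06 + $364.26 = $2,593.08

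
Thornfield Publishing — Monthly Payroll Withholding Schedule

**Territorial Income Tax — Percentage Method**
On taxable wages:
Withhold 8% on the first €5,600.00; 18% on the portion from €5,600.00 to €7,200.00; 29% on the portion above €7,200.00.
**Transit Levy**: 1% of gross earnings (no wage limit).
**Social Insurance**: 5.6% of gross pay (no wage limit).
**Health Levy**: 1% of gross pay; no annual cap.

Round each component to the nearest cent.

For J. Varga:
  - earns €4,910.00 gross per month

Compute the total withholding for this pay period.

Territorial Income Tax: taxable = €4,910.00
  8% × €4,910.00 = €392.80
Transit Levy: 1% × €4,910.00 = €49.10
Social Insurance: 5.6% × €4,910.00 = €274.96
Health Levy: 1% × €4,910.00 = €49.10
Total: €392.80 + €49.10 + €274.96 + €49.10 = €765.96

€765.96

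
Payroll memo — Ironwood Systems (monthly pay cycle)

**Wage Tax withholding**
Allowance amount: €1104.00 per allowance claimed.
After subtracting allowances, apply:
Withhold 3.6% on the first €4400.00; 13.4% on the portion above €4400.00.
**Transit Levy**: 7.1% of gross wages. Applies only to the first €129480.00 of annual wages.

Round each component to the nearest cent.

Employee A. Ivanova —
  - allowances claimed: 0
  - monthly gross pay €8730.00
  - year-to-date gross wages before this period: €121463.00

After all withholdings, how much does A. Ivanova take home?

€7422.17

Wage Tax: taxable = €8730.00
  €158.40 + 13.4% × (€8730.00 − €4400.00) = €158.40 + 13.4% × €4330.00 = €738.62
Transit Levy: cap €129480.00 − YTD €121463.00 = €8017.00 subject; 7.1% × €8017.00 = €569.21
Total withheld: €738.62 + €569.21 = €1307.83
Net pay: €8730.00 − €1307.83 = €7422.17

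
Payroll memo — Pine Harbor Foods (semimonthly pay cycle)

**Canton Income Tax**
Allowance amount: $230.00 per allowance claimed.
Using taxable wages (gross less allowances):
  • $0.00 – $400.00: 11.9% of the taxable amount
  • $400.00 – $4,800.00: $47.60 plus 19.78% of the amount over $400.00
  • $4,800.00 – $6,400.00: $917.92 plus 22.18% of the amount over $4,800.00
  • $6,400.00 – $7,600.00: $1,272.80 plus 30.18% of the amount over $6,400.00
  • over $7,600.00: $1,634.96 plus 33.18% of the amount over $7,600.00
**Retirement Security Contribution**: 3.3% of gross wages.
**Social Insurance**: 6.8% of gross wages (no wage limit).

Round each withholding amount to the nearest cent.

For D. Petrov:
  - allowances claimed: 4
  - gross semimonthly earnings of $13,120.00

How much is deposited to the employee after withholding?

$8,633.64

Canton Income Tax: taxable = $13,120.00 − 4×$230.00 = $12,200.00
  $1,634.96 + 33.18% × ($12,200.00 − $7,600.00) = $1,634.96 + 33.18% × $4,600.00 = $3,161.24
Retirement Security Contribution: 3.3% × $13,120.00 = $432.96
Social Insurance: 6.8% × $13,120.00 = $892.16
Total withheld: $3,161.24 + $432.96 + $892.16 = $4,486.36
Net pay: $13,120.00 − $4,486.36 = $8,633.64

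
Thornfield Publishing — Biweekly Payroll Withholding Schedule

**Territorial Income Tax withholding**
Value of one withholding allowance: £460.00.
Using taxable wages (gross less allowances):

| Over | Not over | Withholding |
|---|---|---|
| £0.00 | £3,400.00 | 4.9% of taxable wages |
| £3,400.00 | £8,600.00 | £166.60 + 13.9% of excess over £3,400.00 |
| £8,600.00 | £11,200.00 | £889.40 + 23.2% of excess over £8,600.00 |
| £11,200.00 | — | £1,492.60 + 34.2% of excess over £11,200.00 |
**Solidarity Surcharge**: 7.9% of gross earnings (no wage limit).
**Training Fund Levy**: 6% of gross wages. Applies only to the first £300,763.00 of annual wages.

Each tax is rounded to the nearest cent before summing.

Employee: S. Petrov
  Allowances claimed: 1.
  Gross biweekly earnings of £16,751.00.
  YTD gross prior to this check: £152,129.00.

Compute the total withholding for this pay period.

£5,562.11

Territorial Income Tax: taxable = £16,751.00 − 1×£460.00 = £16,291.00
  £1,492.60 + 34.2% × (£16,291.00 − £11,200.00) = £1,492.60 + 34.2% × £5,091.00 = £3,233.72
Solidarity Surcharge: 7.9% × £16,751.00 = £1,323.33
Training Fund Levy: 6% × £16,751.00 = £1,005.06
Total: £3,233.72 + £1,323.33 + £1,005.06 = £5,562.11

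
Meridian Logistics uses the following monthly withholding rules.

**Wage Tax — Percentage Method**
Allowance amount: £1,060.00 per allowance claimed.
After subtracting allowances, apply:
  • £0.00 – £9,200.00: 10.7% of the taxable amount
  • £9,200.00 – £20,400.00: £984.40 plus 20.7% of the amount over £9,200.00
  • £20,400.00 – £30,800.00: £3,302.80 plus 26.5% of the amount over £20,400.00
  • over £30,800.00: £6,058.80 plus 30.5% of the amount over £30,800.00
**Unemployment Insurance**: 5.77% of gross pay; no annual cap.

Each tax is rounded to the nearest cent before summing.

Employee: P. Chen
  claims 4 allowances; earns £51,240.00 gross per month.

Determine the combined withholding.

£13,956.35

Wage Tax: taxable = £51,240.00 − 4×£1,060.00 = £47,000.00
  £6,058.80 + 30.5% × (£47,000.00 − £30,800.00) = £6,058.80 + 30.5% × £16,200.00 = £10,999.80
Unemployment Insurance: 5.77% × £51,240.00 = £2,956.55
Total: £10,999.80 + £2,956.55 = £13,956.35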